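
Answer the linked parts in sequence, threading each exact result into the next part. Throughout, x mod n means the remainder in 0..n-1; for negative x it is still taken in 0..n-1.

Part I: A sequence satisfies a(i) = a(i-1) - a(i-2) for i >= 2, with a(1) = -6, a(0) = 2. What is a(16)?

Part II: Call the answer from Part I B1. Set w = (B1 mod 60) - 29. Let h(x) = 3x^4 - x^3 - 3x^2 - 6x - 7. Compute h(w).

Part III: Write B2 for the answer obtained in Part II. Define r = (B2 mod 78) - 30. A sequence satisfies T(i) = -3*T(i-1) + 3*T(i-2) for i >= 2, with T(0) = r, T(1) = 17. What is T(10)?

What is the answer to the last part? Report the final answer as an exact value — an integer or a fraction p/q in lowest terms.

Part I: a(2) = 1*(-6) - 1*(2) = -8; iterating: a(2)=-8, a(3)=-2, a(4)=6, a(5)=8, a(6)=2, a(7)=-6, a(8)=-8, a(9)=-2, a(10)=6, a(11)=8, a(12)=2, a(13)=-6, a(14)=-8, a(15)=-2, a(16)=6; answer 6
Part II: B1 = 6; w = -23; 3*(-23)^4 - 1*(-23)^3 - 3*(-23)^2 - 6*(-23)^1 - 7 = (839523) + (12167) + (-1587) + (138) + (-7) = 850234; answer 850234
Part III: B2 = 850234; r = 4; T(2) = -3*(17) + 3*(4) = -39; iterating: T(2)=-39, T(3)=168, T(4)=-621, T(5)=2367, T(6)=-8964, T(7)=33993, T(8)=-128871, T(9)=488592, T(10)=-1852389; answer -1852389

-1852389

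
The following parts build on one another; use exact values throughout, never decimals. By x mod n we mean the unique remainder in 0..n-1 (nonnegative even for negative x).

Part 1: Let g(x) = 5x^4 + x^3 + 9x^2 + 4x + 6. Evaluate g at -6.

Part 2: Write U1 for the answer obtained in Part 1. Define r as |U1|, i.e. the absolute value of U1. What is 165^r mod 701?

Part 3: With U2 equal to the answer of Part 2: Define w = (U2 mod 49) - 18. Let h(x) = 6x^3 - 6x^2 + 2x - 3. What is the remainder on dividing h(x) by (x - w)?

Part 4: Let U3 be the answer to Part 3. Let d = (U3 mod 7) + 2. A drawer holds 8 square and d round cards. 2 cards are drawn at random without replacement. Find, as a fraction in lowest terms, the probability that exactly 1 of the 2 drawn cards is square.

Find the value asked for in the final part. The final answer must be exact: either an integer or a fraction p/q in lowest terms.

48/91

Part 1: 5*(-6)^4 + 1*(-6)^3 + 9*(-6)^2 + 4*(-6)^1 + 6 = (6480) + (-216) + (324) + (-24) + (6) = 6570; answer 6570
Part 2: U1 = 6570; r = 6570; squarings mod 701: 165^1=165, 165^2=587, 165^4=378, 165^8=581, 165^16=380, 165^32=695, 165^64=36, 165^128=595, 165^256=20, 165^512=400, 165^1024=172, 165^2048=142, 165^4096=536; 165^6570 = 165^2 * 165^8 * 165^32 * 165^128 * 165^256 * 165^2048 * 165^4096 = 167 (mod 701); answer 167
Part 3: U2 = 167; w = 2; remainder = value at the root: 6*(2)^3 - 6*(2)^2 + 2*(2)^1 - 3 = (48) + (-24) + (4) + (-3) = 25; answer 25
Part 4: U3 = 25; d = 6; total draws C(14,2) = 91; favorable C(8,1)*C(6,1) = 48; P = 48/91; answer 48/91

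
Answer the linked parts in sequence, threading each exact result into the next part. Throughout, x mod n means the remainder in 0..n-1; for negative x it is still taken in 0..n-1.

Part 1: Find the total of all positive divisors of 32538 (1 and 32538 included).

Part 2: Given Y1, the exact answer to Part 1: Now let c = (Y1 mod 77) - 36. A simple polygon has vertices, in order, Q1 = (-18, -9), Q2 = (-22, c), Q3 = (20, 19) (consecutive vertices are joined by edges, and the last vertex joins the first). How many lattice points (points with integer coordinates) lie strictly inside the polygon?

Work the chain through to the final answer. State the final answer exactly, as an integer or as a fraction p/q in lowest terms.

811

Part 1: 32538 = 2 * 3 * 11 * 17 * 29; sigma = (1 + 2) * (1 + 3) * (1 + 11) * (1 + 17) * (1 + 29) = 3 * 4 * 12 * 18 * 30 = 77760; answer 77760
Part 2: Y1 = 77760; c = 31; cross terms: (-18*31 - -22*-9)=-756, (-22*19 - 20*31)=-1038, (20*-9 - -18*19)=162; twice the area = |-1632| = 1632; area = 816; boundary points = 4 + 6 + 2 = 12; strictly interior points = area - boundary/2 + 1 = 811; answer 811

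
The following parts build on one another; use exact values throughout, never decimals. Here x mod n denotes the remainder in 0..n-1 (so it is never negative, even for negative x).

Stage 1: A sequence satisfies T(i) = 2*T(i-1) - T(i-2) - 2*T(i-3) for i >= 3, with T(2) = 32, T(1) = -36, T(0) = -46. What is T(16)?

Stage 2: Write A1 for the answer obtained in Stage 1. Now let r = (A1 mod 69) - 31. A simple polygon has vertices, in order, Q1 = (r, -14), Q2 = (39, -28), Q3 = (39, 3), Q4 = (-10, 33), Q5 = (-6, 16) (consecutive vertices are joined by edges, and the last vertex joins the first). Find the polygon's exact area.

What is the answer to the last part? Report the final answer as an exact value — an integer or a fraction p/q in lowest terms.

Stage 1: T(3) = 2*(32) - 1*(-36) - 2*(-46) = 192; iterating: T(3)=192, T(4)=424, T(5)=592, T(6)=376, T(7)=-688, T(8)=-2936, T(9)=-5936, T(10)=-7560, T(11)=-3312, T(12)=12808, T(13)=44048, T(14)=81912, T(15)=94160, T(16)=18312; answer 18312
Stage 2: A1 = 18312; r = -4; cross terms: (-4*-28 - 39*-14)=658, (39*3 - 39*-28)=1209, (39*33 - -10*3)=1317, (-10*16 - -6*33)=38, (-6*-14 - -4*16)=148; twice the area = |3370| = 3370; area = 1685; answer 1685

1685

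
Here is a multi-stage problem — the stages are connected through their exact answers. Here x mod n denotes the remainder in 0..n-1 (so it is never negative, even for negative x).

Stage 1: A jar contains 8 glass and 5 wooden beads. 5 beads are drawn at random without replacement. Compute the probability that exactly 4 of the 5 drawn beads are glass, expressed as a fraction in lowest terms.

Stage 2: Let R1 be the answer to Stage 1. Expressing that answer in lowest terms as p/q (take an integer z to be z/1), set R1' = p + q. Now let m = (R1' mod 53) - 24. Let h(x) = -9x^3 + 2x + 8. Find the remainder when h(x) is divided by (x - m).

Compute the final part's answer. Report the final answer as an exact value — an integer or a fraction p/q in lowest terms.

Stage 1: total draws C(13,5) = 1287; favorable C(8,4)*C(5,1) = 350; P = 350/1287; answer 350/1287
Stage 2: R1 = 350/1287; threaded value p + q = 1637; m = 23; remainder = value at the root: -9*(23)^3 + 2*(23)^1 + 8 = (-109503) + (46) + (8) = -109449; answer -109449

-109449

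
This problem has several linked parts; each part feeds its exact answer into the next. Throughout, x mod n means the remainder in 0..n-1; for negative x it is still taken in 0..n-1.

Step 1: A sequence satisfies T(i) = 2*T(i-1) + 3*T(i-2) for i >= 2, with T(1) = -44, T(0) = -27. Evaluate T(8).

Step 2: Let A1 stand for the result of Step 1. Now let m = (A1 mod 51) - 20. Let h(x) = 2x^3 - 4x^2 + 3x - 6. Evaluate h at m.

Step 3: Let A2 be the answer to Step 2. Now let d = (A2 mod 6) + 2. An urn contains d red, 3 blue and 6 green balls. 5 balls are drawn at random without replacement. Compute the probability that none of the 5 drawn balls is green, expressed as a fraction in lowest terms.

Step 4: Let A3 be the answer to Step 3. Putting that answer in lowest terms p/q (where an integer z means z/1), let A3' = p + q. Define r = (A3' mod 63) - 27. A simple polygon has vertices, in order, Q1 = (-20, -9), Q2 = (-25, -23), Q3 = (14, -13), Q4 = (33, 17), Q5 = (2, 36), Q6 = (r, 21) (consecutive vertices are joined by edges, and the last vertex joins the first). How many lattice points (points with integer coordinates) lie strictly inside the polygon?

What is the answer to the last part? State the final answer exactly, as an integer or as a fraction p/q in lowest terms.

Step 1: T(2) = 2*(-44) + 3*(-27) = -169; iterating: T(2)=-169, T(3)=-470, T(4)=-1447, T(5)=-4304, T(6)=-12949, T(7)=-38810, T(8)=-116467; answer -116467
Step 2: A1 = -116467; m = -3; 2*(-3)^3 - 4*(-3)^2 + 3*(-3)^1 - 6 = (-54) + (-36) + (-9) + (-6) = -105; answer -105
Step 3: A2 = -105; d = 5; total draws C(14,5) = 2002; favorable C(8,5) = 56; P = 4/143; answer 4/143
Step 4: A3 = 4/143; threaded value p + q = 147; r = -6; cross terms: (-20*-23 - -25*-9)=235, (-25*-13 - 14*-23)=647, (14*17 - 33*-13)=667, (33*36 - 2*17)=1154, (2*21 - -6*36)=258, (-6*-9 - -20*21)=474; twice the area = |3435| = 3435; area = 3435/2; boundary points = 1 + 1 + 1 + 1 + 1 + 2 = 7; strictly interior points = area - boundary/2 + 1 = 1715; answer 1715

1715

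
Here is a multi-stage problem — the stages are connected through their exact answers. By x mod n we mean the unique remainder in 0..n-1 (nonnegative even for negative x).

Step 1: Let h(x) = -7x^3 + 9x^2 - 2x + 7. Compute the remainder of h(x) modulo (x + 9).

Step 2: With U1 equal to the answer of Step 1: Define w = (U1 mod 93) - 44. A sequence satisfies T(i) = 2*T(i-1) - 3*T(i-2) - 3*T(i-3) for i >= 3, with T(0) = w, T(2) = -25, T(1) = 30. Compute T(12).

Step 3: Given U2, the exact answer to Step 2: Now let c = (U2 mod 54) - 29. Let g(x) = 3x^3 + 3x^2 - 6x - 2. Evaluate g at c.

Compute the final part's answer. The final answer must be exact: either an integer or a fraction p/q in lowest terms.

-9362

Step 1: remainder = value at the root: -7*(-9)^3 + 9*(-9)^2 - 2*(-9)^1 + 7 = (5103) + (729) + (18) + (7) = 5857; answer 5857
Step 2: U1 = 5857; w = 47; T(3) = 2*(-25) - 3*(30) - 3*(47) = -281; iterating: T(3)=-281, T(4)=-577, T(5)=-236, T(6)=2102, T(7)=6643, T(8)=7688, T(9)=-10859, T(10)=-64711, T(11)=-119909, T(12)=-13108; answer -13108
Step 3: U2 = -13108; c = -15; 3*(-15)^3 + 3*(-15)^2 - 6*(-15)^1 - 2 = (-10125) + (675) + (90) + (-2) = -9362; answer -9362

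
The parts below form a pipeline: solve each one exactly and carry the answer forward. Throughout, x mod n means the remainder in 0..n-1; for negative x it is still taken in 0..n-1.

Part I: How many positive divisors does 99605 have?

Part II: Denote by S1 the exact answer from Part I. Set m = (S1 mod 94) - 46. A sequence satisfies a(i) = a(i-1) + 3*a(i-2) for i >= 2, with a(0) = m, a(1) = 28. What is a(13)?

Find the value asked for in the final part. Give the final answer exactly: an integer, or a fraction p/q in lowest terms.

Part I: 99605 = 5 * 11 * 1811; number of divisors = (1+1) * (1+1) * (1+1) = 8; answer 8
Part II: S1 = 8; m = -38; a(2) = 1*(28) + 3*(-38) = -86; iterating: a(2)=-86, a(3)=-2, a(4)=-260, a(5)=-266, a(6)=-1046, a(7)=-1844, a(8)=-4982, a(9)=-10514, a(10)=-25460, a(11)=-57002, a(12)=-133382, a(13)=-304388; answer -304388

-304388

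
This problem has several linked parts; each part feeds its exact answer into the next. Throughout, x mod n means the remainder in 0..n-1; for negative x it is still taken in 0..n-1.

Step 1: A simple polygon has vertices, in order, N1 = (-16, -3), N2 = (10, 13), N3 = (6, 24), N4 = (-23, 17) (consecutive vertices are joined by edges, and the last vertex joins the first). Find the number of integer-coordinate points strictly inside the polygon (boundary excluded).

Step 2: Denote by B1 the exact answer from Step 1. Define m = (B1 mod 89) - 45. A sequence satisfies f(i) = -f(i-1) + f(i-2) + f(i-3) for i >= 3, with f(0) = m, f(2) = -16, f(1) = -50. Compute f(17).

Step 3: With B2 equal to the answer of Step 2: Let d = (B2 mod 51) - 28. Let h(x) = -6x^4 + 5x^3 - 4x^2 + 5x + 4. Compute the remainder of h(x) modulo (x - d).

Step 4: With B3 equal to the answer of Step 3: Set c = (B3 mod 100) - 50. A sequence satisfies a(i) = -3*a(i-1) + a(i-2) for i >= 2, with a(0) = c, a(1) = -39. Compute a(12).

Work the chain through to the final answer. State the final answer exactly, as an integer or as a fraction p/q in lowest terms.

21336502

Step 1: cross terms: (-16*13 - 10*-3)=-178, (10*24 - 6*13)=162, (6*17 - -23*24)=654, (-23*-3 - -16*17)=341; twice the area = |979| = 979; area = 979/2; boundary points = 2 + 1 + 1 + 1 = 5; strictly interior points = area - boundary/2 + 1 = 488; answer 488
Step 2: B1 = 488; m = -2; f(3) = -1*(-16) + 1*(-50) + 1*(-2) = -36; iterating: f(3)=-36, f(4)=-30, f(5)=-22, f(6)=-44, f(7)=-8, f(8)=-58, f(9)=6, f(10)=-72, f(11)=20, f(12)=-86, f(13)=34, f(14)=-100, f(15)=48, f(16)=-114, f(17)=62; answer 62
Step 3: B2 = 62; d = -17; remainder = value at the root: -6*(-17)^4 + 5*(-17)^3 - 4*(-17)^2 + 5*(-17)^1 + 4 = (-501126) + (-24565) + (-1156) + (-85) + (4) = -526928; answer -526928
Step 4: B3 = -526928; c = 22; a(2) = -3*(-39) + 1*(22) = 139; iterating: a(2)=139, a(3)=-456, a(4)=1507, a(5)=-4977, a(6)=16438, a(7)=-54291, a(8)=179311, a(9)=-592224, a(10)=1955983, a(11)=-6460173, a(12)=21336502; answer 21336502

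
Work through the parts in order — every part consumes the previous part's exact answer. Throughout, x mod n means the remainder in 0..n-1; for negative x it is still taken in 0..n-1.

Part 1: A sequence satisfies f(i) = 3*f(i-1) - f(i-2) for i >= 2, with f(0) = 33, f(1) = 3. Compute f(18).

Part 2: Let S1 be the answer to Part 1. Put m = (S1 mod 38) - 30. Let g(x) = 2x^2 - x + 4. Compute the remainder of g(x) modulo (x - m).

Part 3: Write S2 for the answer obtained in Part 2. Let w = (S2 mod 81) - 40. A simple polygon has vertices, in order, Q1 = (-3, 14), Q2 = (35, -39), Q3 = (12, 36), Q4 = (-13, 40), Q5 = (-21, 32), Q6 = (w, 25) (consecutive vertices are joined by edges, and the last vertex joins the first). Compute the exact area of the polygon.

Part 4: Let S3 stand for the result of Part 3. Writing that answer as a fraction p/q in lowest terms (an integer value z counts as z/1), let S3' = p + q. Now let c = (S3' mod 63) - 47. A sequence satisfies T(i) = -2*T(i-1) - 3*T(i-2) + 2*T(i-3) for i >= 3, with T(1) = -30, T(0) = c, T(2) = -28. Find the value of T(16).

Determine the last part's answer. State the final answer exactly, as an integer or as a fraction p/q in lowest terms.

Part 1: f(2) = 3*(3) - 1*(33) = -24; iterating: f(2)=-24, f(3)=-75, f(4)=-201, f(5)=-528, f(6)=-1383, f(7)=-3621, f(8)=-9480, f(9)=-24819, f(10)=-64977, f(11)=-170112, f(12)=-445359, f(13)=-1165965, f(14)=-3052536, f(15)=-7991643, f(16)=-20922393, f(17)=-54775536, f(18)=-143404215; answer -143404215
Part 2: S1 = -143404215; m = 3; remainder = value at the root: 2*(3)^2 - 1*(3)^1 + 4 = (18) + (-3) + (4) = 19; answer 19
Part 3: S2 = 19; w = -21; cross terms: (-3*-39 - 35*14)=-373, (35*36 - 12*-39)=1728, (12*40 - -13*36)=948, (-13*32 - -21*40)=424, (-21*25 - -21*32)=147, (-21*14 - -3*25)=-219; twice the area = |2655| = 2655; area = 2655/2; answer 2655/2
Part 4: S3 = 2655/2; threaded value p + q = 2657; c = -36; T(3) = -2*(-28) - 3*(-30) + 2*(-36) = 74; iterating: T(3)=74, T(4)=-124, T(5)=-30, T(6)=580, T(7)=-1318, T(8)=836, T(9)=3442, T(10)=-12028, T(11)=15402, T(12)=12164, T(13)=-94590, T(14)=183492, T(15)=-58886, T(16)=-621884; answer -621884

-621884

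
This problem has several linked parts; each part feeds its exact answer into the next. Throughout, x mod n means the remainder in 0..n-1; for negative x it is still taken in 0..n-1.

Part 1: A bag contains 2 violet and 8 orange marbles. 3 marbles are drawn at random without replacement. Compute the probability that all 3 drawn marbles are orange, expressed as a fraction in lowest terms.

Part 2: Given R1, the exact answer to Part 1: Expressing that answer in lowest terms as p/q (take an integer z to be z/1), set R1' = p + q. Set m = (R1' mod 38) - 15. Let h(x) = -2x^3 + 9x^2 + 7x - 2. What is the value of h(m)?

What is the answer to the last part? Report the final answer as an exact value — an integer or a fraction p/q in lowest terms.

Part 1: total draws C(10,3) = 120; favorable C(8,3) = 56; P = 7/15; answer 7/15
Part 2: R1 = 7/15; threaded value p + q = 22; m = 7; -2*(7)^3 + 9*(7)^2 + 7*(7)^1 - 2 = (-686) + (441) + (49) + (-2) = -198; answer -198

-198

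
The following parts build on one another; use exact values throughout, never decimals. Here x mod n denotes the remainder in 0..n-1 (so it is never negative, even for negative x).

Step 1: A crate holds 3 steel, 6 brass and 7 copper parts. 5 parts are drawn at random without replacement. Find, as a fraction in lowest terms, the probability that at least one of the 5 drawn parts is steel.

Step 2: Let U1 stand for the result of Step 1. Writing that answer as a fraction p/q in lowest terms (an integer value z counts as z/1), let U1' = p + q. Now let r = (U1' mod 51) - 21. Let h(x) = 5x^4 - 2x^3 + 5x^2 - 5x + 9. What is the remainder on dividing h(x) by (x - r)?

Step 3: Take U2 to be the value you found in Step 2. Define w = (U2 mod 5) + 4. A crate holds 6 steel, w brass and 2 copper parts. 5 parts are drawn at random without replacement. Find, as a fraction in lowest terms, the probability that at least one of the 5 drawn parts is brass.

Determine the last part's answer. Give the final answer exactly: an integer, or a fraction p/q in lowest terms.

Step 1: total draws C(16,5) = 4368; complement C(13,5) = 1287; favorable 4368 - 1287 = 3081; P = 79/112; answer 79/112
Step 2: U1 = 79/112; threaded value p + q = 191; r = 17; remainder = value at the root: 5*(17)^4 - 2*(17)^3 + 5*(17)^2 - 5*(17)^1 + 9 = (417605) + (-9826) + (1445) + (-85) + (9) = 409148; answer 409148
Step 3: U2 = 409148; w = 7; total draws C(15,5) = 3003; complement C(8,5) = 56; favorable 3003 - 56 = 2947; P = 421/429; answer 421/429

421/429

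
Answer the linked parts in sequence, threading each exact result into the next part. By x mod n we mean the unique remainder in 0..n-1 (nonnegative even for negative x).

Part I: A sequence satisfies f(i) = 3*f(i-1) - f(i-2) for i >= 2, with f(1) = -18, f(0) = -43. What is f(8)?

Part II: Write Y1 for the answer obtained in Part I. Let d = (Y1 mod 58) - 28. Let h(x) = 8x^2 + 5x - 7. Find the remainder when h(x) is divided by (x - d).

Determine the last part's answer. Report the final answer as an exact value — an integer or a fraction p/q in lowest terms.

Part I: f(2) = 3*(-18) - 1*(-43) = -11; iterating: f(2)=-11, f(3)=-15, f(4)=-34, f(5)=-87, f(6)=-227, f(7)=-594, f(8)=-1555; answer -1555
Part II: Y1 = -1555; d = -17; remainder = value at the root: 8*(-17)^2 + 5*(-17)^1 - 7 = (2312) + (-85) + (-7) = 2220; answer 2220

2220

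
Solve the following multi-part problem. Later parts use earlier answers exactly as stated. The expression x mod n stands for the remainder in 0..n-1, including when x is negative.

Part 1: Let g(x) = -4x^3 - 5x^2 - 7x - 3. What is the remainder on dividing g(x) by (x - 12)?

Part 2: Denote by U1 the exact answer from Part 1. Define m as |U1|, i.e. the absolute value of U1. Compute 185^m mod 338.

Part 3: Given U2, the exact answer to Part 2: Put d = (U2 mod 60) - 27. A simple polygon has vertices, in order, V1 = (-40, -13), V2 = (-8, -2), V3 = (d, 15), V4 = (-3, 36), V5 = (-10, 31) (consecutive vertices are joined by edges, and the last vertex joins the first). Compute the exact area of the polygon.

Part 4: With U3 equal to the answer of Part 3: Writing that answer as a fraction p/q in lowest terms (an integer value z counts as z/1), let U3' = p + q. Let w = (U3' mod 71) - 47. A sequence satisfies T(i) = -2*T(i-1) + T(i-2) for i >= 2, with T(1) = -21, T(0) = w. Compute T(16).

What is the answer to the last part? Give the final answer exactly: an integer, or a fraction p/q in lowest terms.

Part 1: remainder = value at the root: -4*(12)^3 - 5*(12)^2 - 7*(12)^1 - 3 = (-6912) + (-720) + (-84) + (-3) = -7719; answer -7719
Part 2: U1 = -7719; m = 7719; squarings mod 338: 185^1=185, 185^2=87, 185^4=133, 185^8=113, 185^16=263, 185^32=217, 185^64=107, 185^128=295, 185^256=159, 185^512=269, 185^1024=29, 185^2048=165, 185^4096=185; 185^7719 = 185^1 * 185^2 * 185^4 * 185^32 * 185^512 * 185^1024 * 185^2048 * 185^4096 = 131 (mod 338); answer 131
Part 3: U2 = 131; d = -16; cross terms: (-40*-2 - -8*-13)=-24, (-8*15 - -16*-2)=-152, (-16*36 - -3*15)=-531, (-3*31 - -10*36)=267, (-10*-13 - -40*31)=1370; twice the area = |930| = 930; area = 465; answer 465
Part 4: U3 = 465; threaded value p + q = 466; w = -7; T(2) = -2*(-21) + 1*(-7) = 35; iterating: T(2)=35, T(3)=-91, T(4)=217, T(5)=-525, T(6)=1267, T(7)=-3059, T(8)=7385, T(9)=-17829, T(10)=43043, T(11)=-103915, T(12)=250873, T(13)=-605661, T(14)=1462195, T(15)=-3530051, T(16)=8522297; answer 8522297

8522297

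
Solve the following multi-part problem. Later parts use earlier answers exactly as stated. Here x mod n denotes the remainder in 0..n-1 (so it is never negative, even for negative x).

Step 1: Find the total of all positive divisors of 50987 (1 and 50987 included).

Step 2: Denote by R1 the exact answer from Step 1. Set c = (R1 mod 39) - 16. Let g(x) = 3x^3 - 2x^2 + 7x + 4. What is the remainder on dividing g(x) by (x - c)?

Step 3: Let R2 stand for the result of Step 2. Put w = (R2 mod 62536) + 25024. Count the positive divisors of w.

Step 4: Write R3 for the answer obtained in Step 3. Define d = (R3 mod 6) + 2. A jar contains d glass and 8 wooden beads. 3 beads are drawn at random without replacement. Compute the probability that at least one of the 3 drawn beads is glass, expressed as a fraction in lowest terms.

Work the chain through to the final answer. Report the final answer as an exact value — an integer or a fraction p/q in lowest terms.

8/15

Step 1: 50987 = 67 * 761; sigma = (1 + 67) * (1 + 761) = 68 * 762 = 51816; answer 51816
Step 2: R1 = 51816; c = 8; remainder = value at the root: 3*(8)^3 - 2*(8)^2 + 7*(8)^1 + 4 = (1536) + (-128) + (56) + (4) = 1468; answer 1468
Step 3: R2 = 1468; w = 26492; 26492 = 2^2 * 37 * 179; number of divisors = (2+1) * (1+1) * (1+1) = 12; answer 12
Step 4: R3 = 12; d = 2; total draws C(10,3) = 120; complement C(8,3) = 56; favorable 120 - 56 = 64; P = 8/15; answer 8/15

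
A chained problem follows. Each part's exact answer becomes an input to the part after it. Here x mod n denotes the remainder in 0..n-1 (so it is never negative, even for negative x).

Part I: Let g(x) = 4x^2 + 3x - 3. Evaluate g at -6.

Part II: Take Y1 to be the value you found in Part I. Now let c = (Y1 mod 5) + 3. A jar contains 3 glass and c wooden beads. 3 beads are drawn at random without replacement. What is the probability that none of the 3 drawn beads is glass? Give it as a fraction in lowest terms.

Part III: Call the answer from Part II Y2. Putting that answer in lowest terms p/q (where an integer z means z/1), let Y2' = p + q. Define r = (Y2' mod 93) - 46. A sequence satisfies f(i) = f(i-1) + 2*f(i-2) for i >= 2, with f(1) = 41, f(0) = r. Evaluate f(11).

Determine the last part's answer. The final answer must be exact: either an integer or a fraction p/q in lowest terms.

14363

Part I: 4*(-6)^2 + 3*(-6)^1 - 3 = (144) + (-18) + (-3) = 123; answer 123
Part II: Y1 = 123; c = 6; total draws C(9,3) = 84; favorable C(6,3) = 20; P = 5/21; answer 5/21
Part III: Y2 = 5/21; threaded value p + q = 26; r = -20; f(2) = 1*(41) + 2*(-20) = 1; iterating: f(2)=1, f(3)=83, f(4)=85, f(5)=251, f(6)=421, f(7)=923, f(8)=1765, f(9)=3611, f(10)=7141, f(11)=14363; answer 14363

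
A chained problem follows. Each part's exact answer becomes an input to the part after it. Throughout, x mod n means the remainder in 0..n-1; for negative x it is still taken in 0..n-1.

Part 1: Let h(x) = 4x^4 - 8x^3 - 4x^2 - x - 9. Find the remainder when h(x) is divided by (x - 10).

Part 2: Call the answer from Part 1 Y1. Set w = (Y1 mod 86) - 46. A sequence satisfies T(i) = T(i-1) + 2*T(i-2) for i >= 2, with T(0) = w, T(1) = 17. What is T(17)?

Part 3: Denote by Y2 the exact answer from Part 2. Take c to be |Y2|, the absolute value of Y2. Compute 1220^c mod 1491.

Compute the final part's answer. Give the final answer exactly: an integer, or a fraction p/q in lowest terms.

Part 1: remainder = value at the root: 4*(10)^4 - 8*(10)^3 - 4*(10)^2 - 1*(10)^1 - 9 = (40000) + (-8000) + (-400) + (-10) + (-9) = 31581; answer 31581
Part 2: Y1 = 31581; w = -27; T(2) = 1*(17) + 2*(-27) = -37; iterating: T(2)=-37, T(3)=-3, T(4)=-77, T(5)=-83, T(6)=-237, T(7)=-403, T(8)=-877, T(9)=-1683, T(10)=-3437, T(11)=-6803, T(12)=-13677, T(13)=-27283, T(14)=-54637, T(15)=-109203, T(16)=-218477, T(17)=-436883; answer -436883
Part 3: Y2 = -436883; c = 436883; squarings mod 1491: 1220^1=1220, 1220^2=382, 1220^4=1297, 1220^8=361, 1220^16=604, 1220^32=1012, 1220^64=1318, 1220^128=109, 1220^256=1444, 1220^512=718, 1220^1024=1129, 1220^2048=1327, 1220^4096=58, 1220^8192=382, 1220^16384=1297, 1220^32768=361, 1220^65536=604, 1220^131072=1012, 1220^262144=1318; 1220^436883 = 1220^1 * 1220^2 * 1220^16 * 1220^128 * 1220^512 * 1220^2048 * 1220^8192 * 1220^32768 * 1220^131072 * 1220^262144 = 914 (mod 1491); answer 914

914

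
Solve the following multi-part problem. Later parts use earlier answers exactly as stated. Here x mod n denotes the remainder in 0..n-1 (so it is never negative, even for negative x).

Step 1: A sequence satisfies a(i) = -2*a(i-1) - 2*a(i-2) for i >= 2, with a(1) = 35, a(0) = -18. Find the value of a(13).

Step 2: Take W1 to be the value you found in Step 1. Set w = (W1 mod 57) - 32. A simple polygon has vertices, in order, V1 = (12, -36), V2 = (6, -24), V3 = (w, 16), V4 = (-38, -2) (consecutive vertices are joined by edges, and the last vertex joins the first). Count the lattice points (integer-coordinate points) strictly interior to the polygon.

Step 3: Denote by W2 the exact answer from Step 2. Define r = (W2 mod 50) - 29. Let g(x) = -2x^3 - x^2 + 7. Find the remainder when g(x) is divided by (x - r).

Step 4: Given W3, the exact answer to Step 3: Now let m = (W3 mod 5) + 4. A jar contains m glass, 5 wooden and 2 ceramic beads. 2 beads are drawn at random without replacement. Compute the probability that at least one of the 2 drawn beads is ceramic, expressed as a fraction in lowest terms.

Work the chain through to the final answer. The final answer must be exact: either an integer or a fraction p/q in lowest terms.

9/35

Step 1: a(2) = -2*(35) - 2*(-18) = -34; iterating: a(2)=-34, a(3)=-2, a(4)=72, a(5)=-140, a(6)=136, a(7)=8, a(8)=-288, a(9)=560, a(10)=-544, a(11)=-32, a(12)=1152, a(13)=-2240; answer -2240
Step 2: W1 = -2240; w = 8; cross terms: (12*-24 - 6*-36)=-72, (6*16 - 8*-24)=288, (8*-2 - -38*16)=592, (-38*-36 - 12*-2)=1392; twice the area = |2200| = 2200; area = 1100; boundary points = 6 + 2 + 2 + 2 = 12; strictly interior points = area - boundary/2 + 1 = 1095; answer 1095
Step 3: W2 = 1095; r = 16; remainder = value at the root: -2*(16)^3 - 1*(16)^2 + 7 = (-8192) + (-256) + (7) = -8441; answer -8441
Step 4: W3 = -8441; m = 8; total draws C(15,2) = 105; complement C(13,2) = 78; favorable 105 - 78 = 27; P = 9/35; answer 9/35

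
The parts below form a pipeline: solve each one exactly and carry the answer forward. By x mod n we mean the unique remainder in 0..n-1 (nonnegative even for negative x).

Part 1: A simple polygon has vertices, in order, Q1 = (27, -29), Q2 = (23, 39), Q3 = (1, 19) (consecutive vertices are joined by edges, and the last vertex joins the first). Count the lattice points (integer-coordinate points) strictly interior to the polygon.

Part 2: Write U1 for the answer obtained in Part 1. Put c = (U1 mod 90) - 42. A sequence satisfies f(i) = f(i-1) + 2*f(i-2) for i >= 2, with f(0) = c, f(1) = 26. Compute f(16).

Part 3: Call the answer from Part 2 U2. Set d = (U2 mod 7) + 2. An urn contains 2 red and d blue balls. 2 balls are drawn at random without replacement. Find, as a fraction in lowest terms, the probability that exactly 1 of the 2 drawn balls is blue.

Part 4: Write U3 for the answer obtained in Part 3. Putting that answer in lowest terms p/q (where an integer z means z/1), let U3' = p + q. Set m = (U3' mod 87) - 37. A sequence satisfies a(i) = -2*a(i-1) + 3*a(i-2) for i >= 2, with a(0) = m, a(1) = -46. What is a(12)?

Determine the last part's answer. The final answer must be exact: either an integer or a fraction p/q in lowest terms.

4251506

Part 1: cross terms: (27*39 - 23*-29)=1720, (23*19 - 1*39)=398, (1*-29 - 27*19)=-542; twice the area = |1576| = 1576; area = 788; boundary points = 4 + 2 + 2 = 8; strictly interior points = area - boundary/2 + 1 = 785; answer 785
Part 2: U1 = 785; c = 23; f(2) = 1*(26) + 2*(23) = 72; iterating: f(2)=72, f(3)=124, f(4)=268, f(5)=516, f(6)=1052, f(7)=2084, f(8)=4188, f(9)=8356, f(10)=16732, f(11)=33444, f(12)=66908, f(13)=133796, f(14)=267612, f(15)=535204, f(16)=1070428; answer 1070428
Part 3: U2 = 1070428; d = 4; total draws C(6,2) = 15; favorable C(4,1)*C(2,1) = 8; P = 8/15; answer 8/15
Part 4: U3 = 8/15; threaded value p + q = 23; m = -14; a(2) = -2*(-46) + 3*(-14) = 50; iterating: a(2)=50, a(3)=-238, a(4)=626, a(5)=-1966, a(6)=5810, a(7)=-17518, a(8)=52466, a(9)=-157486, a(10)=472370, a(11)=-1417198, a(12)=4251506; answer 4251506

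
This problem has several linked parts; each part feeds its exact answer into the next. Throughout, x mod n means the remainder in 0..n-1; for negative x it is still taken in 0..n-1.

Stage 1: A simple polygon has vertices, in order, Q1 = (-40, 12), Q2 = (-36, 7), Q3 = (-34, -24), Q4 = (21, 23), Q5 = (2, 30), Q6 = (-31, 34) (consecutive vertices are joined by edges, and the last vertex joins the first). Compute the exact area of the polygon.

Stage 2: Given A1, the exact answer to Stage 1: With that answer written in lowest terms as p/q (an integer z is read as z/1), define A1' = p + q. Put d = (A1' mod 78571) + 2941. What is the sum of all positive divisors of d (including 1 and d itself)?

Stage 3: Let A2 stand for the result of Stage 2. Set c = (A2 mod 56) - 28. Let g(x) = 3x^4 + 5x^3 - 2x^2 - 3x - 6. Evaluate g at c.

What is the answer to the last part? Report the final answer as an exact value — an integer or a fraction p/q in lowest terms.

1732718

Stage 1: cross terms: (-40*7 - -36*12)=152, (-36*-24 - -34*7)=1102, (-34*23 - 21*-24)=-278, (21*30 - 2*23)=584, (2*34 - -31*30)=998, (-31*12 - -40*34)=988; twice the area = |3546| = 3546; area = 1773; answer 1773
Stage 2: A1 = 1773; threaded value p + q = 1774; d = 4715; 4715 = 5 * 23 * 41; sigma = (1 + 5) * (1 + 23) * (1 + 41) = 6 * 24 * 42 = 6048; answer 6048
Stage 3: A2 = 6048; c = -28; 3*(-28)^4 + 5*(-28)^3 - 2*(-28)^2 - 3*(-28)^1 - 6 = (1843968) + (-109760) + (-1568) + (84) + (-6) = 1732718; answer 1732718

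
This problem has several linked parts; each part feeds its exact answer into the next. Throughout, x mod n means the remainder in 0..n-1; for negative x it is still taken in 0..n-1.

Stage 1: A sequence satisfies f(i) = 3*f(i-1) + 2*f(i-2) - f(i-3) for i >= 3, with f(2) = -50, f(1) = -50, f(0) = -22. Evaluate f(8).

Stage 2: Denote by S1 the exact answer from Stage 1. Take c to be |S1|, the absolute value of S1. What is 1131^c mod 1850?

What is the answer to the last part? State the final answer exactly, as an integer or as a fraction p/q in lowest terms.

1711

Stage 1: f(3) = 3*(-50) + 2*(-50) - 1*(-22) = -228; iterating: f(3)=-228, f(4)=-734, f(5)=-2608, f(6)=-9064, f(7)=-31674, f(8)=-110542; answer -110542
Stage 2: S1 = -110542; c = 110542; squarings mod 1850: 1131^1=1131, 1131^2=811, 1131^4=971, 1131^8=1191, 1131^16=1381, 1131^32=1661, 1131^64=571, 1131^128=441, 1131^256=231, 1131^512=1561, 1131^1024=271, 1131^2048=1291, 1131^4096=1681, 1131^8192=811, 1131^16384=971, 1131^32768=1191, 1131^65536=1381; 1131^110542 = 1131^2 * 1131^4 * 1131^8 * 1131^64 * 1131^128 * 1131^256 * 1131^512 * 1131^1024 * 1131^2048 * 1131^8192 * 1131^32768 * 1131^65536 = 1711 (mod 1850); answer 1711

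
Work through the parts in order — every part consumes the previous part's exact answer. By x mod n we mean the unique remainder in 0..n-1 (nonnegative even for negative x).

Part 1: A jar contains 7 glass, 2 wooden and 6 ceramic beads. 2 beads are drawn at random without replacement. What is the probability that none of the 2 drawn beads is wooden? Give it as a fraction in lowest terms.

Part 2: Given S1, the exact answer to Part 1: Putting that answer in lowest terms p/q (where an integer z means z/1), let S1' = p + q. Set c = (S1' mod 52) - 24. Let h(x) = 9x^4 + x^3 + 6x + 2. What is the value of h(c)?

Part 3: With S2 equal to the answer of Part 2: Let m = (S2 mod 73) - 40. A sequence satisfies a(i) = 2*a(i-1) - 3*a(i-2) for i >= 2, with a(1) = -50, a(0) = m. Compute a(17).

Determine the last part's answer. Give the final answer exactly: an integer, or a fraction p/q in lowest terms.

432430

Part 1: total draws C(15,2) = 105; favorable C(13,2) = 78; P = 26/35; answer 26/35
Part 2: S1 = 26/35; threaded value p + q = 61; c = -15; 9*(-15)^4 + 1*(-15)^3 + 6*(-15)^1 + 2 = (455625) + (-3375) + (-90) + (2) = 452162; answer 452162
Part 3: S2 = 452162; m = -40; a(2) = 2*(-50) - 3*(-40) = 20; iterating: a(2)=20, a(3)=190, a(4)=320, a(5)=70, a(6)=-820, a(7)=-1850, a(8)=-1240, a(9)=3070, a(10)=9860, a(11)=10510, a(12)=-8560, a(13)=-48650, a(14)=-71620, a(15)=2710, a(16)=220280, a(17)=432430; answer 432430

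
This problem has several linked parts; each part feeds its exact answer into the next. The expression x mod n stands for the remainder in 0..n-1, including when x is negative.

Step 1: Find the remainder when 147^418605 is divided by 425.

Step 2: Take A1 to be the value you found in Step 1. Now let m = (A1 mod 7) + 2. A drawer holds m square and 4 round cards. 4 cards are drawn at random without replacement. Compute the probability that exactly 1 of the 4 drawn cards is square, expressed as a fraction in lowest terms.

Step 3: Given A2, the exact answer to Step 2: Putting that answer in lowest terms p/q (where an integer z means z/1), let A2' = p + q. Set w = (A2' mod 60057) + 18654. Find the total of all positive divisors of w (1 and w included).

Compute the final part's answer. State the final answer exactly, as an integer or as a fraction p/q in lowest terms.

Step 1: squarings mod 425: 147^1=147, 147^2=359, 147^4=106, 147^8=186, 147^16=171, 147^32=341, 147^64=256, 147^128=86, 147^256=171, 147^512=341, 147^1024=256, 147^2048=86, 147^4096=171, 147^8192=341, 147^16384=256, 147^32768=86, 147^65536=171, 147^131072=341, 147^262144=256; 147^418605 = 147^1 * 147^4 * 147^8 * 147^32 * 147^256 * 147^512 * 147^8192 * 147^16384 * 147^131072 * 147^262144 = 7 (mod 425); answer 7
Step 2: A1 = 7; m = 2; total draws C(6,4) = 15; favorable C(2,1)*C(4,3) = 8; P = 8/15; answer 8/15
Step 3: A2 = 8/15; threaded value p + q = 23; w = 18677; 18677 = 19 * 983; sigma = (1 + 19) * (1 + 983) = 20 * 984 = 19680; answer 19680

19680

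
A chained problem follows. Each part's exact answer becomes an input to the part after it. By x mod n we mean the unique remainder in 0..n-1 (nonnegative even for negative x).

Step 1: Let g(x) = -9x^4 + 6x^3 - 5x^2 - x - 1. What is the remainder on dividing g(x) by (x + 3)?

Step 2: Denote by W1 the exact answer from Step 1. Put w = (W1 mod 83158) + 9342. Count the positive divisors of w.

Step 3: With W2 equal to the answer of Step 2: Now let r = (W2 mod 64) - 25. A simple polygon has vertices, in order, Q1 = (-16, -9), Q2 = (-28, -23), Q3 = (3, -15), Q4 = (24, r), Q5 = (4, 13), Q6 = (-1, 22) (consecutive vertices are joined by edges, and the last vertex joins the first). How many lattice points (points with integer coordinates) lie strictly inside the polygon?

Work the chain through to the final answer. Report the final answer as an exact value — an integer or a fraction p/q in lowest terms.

873

Step 1: remainder = value at the root: -9*(-3)^4 + 6*(-3)^3 - 5*(-3)^2 - 1*(-3)^1 - 1 = (-729) + (-162) + (-45) + (3) + (-1) = -934; answer -934
Step 2: W1 = -934; w = 91566; 91566 = 2 * 3^2 * 5087; number of divisors = (1+1) * (2+1) * (1+1) = 12; answer 12
Step 3: W2 = 12; r = -13; cross terms: (-16*-23 - -28*-9)=116, (-28*-15 - 3*-23)=489, (3*-13 - 24*-15)=321, (24*13 - 4*-13)=364, (4*22 - -1*13)=101, (-1*-9 - -16*22)=361; twice the area = |1752| = 1752; area = 876; boundary points = 2 + 1 + 1 + 2 + 1 + 1 = 8; strictly interior points = area - boundary/2 + 1 = 873; answer 873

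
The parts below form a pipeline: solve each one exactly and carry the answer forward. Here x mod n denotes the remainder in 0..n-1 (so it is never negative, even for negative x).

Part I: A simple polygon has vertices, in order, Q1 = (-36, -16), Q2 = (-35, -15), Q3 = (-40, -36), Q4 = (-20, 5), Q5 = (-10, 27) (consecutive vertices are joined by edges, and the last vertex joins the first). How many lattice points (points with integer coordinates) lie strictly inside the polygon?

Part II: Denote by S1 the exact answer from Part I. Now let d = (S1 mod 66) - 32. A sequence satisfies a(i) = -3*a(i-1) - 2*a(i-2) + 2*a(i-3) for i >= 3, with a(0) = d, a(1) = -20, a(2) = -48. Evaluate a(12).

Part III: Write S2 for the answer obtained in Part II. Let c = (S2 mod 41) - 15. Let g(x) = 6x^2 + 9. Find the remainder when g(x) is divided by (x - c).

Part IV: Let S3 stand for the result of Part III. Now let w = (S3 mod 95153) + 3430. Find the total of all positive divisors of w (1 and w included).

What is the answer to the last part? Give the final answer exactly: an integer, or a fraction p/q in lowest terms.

Part I: cross terms: (-36*-15 - -35*-16)=-20, (-35*-36 - -40*-15)=660, (-40*5 - -20*-36)=-920, (-20*27 - -10*5)=-490, (-10*-16 - -36*27)=1132; twice the area = |362| = 362; area = 181; boundary points = 1 + 1 + 1 + 2 + 1 = 6; strictly interior points = area - boundary/2 + 1 = 179; answer 179
Part II: S1 = 179; d = 15; a(3) = -3*(-48) - 2*(-20) + 2*(15) = 214; iterating: a(3)=214, a(4)=-586, a(5)=1234, a(6)=-2102, a(7)=2666, a(8)=-1326, a(9)=-5558, a(10)=24658, a(11)=-65510, a(12)=136098; answer 136098
Part III: S2 = 136098; c = 4; remainder = value at the root: 6*(4)^2 + 9 = (96) + (9) = 105; answer 105
Part IV: S3 = 105; w = 3535; 3535 = 5 * 7 * 101; sigma = (1 + 5) * (1 + 7) * (1 + 101) = 6 * 8 * 102 = 4896; answer 4896

4896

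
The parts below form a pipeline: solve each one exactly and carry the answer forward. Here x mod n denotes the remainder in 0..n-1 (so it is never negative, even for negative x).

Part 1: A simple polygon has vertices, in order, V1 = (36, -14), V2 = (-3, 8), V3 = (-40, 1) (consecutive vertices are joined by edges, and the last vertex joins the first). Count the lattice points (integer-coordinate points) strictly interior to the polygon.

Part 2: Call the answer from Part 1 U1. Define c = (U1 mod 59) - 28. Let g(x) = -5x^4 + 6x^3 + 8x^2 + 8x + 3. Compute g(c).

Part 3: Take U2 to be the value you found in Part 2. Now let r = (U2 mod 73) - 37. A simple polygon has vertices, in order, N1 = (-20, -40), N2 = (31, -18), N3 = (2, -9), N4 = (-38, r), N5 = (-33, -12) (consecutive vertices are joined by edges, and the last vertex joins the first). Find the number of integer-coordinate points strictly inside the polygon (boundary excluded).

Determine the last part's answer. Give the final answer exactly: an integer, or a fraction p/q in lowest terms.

1799

Part 1: cross terms: (36*8 - -3*-14)=246, (-3*1 - -40*8)=317, (-40*-14 - 36*1)=524; twice the area = |1087| = 1087; area = 1087/2; boundary points = 1 + 1 + 1 = 3; strictly interior points = area - boundary/2 + 1 = 543; answer 543
Part 2: U1 = 543; c = -16; -5*(-16)^4 + 6*(-16)^3 + 8*(-16)^2 + 8*(-16)^1 + 3 = (-327680) + (-24576) + (2048) + (-128) + (3) = -350333; answer -350333
Part 3: U2 = -350333; r = 30; cross terms: (-20*-18 - 31*-40)=1600, (31*-9 - 2*-18)=-243, (2*30 - -38*-9)=-282, (-38*-12 - -33*30)=1446, (-33*-40 - -20*-12)=1080; twice the area = |3601| = 3601; area = 3601/2; boundary points = 1 + 1 + 1 + 1 + 1 = 5; strictly interior points = area - boundary/2 + 1 = 1799; answer 1799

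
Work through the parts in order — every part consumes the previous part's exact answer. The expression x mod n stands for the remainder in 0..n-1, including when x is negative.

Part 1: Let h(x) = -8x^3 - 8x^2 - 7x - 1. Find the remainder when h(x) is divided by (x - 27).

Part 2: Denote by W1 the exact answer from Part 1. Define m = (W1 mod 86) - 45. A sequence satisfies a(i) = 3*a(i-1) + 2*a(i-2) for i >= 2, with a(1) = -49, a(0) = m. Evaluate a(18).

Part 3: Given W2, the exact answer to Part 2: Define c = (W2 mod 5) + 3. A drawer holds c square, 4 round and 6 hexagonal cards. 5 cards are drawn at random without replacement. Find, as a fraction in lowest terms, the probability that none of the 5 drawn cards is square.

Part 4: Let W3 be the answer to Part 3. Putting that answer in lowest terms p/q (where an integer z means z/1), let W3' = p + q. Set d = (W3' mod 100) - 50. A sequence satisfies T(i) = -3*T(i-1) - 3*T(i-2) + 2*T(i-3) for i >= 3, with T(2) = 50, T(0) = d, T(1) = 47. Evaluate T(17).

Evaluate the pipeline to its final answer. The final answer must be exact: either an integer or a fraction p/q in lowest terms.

Part 1: remainder = value at the root: -8*(27)^3 - 8*(27)^2 - 7*(27)^1 - 1 = (-157464) + (-5832) + (-189) + (-1) = -163486; answer -163486
Part 2: W1 = -163486; m = -45; a(2) = 3*(-49) + 2*(-45) = -237; iterating: a(2)=-237, a(3)=-809, a(4)=-2901, a(5)=-10321, a(6)=-36765, a(7)=-130937, a(8)=-466341, a(9)=-1660897, a(10)=-5915373, a(11)=-21067913, a(12)=-75034485, a(13)=-267239281, a(14)=-951786813, a(15)=-3389839001, a(16)=-12073090629, a(17)=-42998949889, a(18)=-153143030925; answer -153143030925
Part 3: W2 = -153143030925; c = 3; total draws C(13,5) = 1287; favorable C(10,5) = 252; P = 28/143; answer 28/143
Part 4: W3 = 28/143; threaded value p + q = 171; d = 21; T(3) = -3*(50) - 3*(47) + 2*(21) = -249; iterating: T(3)=-249, T(4)=691, T(5)=-1226, T(6)=1107, T(7)=1739, T(8)=-10990, T(9)=29967, T(10)=-53453, T(11)=48478, T(12)=74859, T(13)=-476917, T(14)=1303130, T(15)=-2328921, T(16)=2123539, T(17)=3222406; answer 3222406

3222406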